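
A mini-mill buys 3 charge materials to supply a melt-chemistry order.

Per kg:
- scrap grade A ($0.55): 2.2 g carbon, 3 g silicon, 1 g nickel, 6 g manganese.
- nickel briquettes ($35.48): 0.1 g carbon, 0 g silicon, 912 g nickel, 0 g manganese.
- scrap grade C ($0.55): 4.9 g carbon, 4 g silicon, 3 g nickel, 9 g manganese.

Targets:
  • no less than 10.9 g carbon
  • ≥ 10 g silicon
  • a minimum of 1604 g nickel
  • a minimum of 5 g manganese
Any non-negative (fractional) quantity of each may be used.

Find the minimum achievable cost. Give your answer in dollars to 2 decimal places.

Set it up as a linear program. Let x1 = kg of scrap grade A, x2 = kg of nickel briquettes, x3 = kg of scrap grade C.
min 0.55x1 + 35.48x2 + 0.55x3 s.t.:
  2.2x1 + 0.1x2 + 4.9x3 ≥ 10.9   (carbon)
  3x1 + 4x3 ≥ 10   (silicon)
  1x1 + 912x2 + 3x3 ≥ 1604   (nickel)
  6x1 + 9x3 ≥ 5   (manganese)
  x1, x2, x3 ≥ 0.
The optimal basis is {nickel briquettes, scrap grade C}; scrap grade A drops out. Binding constraints: silicon and nickel.
That vertex is x2 = 1.7505, x3 = 2.5.
Cost = 35.48·1.7505 + 0.55·2.5 = 63.4827.

$63.48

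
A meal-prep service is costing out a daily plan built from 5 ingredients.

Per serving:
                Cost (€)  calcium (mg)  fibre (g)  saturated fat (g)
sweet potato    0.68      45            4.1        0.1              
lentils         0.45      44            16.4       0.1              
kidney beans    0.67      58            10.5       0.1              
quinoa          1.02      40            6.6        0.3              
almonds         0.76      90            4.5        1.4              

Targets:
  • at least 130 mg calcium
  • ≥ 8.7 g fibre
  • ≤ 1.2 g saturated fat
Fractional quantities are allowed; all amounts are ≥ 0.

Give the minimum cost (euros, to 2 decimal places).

€1.21

This is a linear program. Let x1 = servings of sweet potato, x2 = servings of lentils, x3 = servings of kidney beans, x4 = servings of quinoa, x5 = servings of almonds.
min 0.68x1 + 0.45x2 + 0.67x3 + 1.02x4 + 0.76x5 with:
  45x1 + 44x2 + 58x3 + 40x4 + 90x5 ≥ 130   (calcium)
  4.1x1 + 16.4x2 + 10.5x3 + 6.6x4 + 4.5x5 ≥ 8.7   (fibre)
  0.1x1 + 0.1x2 + 0.1x3 + 0.3x4 + 1.4x5 ≤ 1.2   (saturated fat)
  x1, x2, x3, x4, x5 ≥ 0.
The minimum-cost mix takes nothing from sweet potato, kidney beans, quinoa — only lentils, almonds. Binding constraints: calcium and saturated fat.
That vertex is x2 = 1.407, x5 = 0.7567.
Objective = 0.45·1.407 + 0.76·0.7567 = 1.2082.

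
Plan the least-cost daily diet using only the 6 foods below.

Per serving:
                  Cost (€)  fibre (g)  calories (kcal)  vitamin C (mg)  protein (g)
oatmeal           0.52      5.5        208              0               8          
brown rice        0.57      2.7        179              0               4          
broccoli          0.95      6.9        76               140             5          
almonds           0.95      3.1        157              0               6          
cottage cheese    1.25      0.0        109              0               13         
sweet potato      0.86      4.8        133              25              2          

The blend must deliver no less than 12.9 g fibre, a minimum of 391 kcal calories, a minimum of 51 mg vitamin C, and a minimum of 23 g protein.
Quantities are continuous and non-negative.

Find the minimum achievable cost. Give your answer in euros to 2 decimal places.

€1.72

Set it up as a linear program. Let x1 = servings of oatmeal, x2 = servings of brown rice, x3 = servings of broccoli, x4 = servings of almonds, x5 = servings of cottage cheese, x6 = servings of sweet potato.
Minimize 0.52x1 + 0.57x2 + 0.95x3 + 0.95x4 + 1.25x5 + 0.86x6 subject to:
  5.5x1 + 2.7x2 + 6.9x3 + 3.1x4 + 4.8x6 ≥ 12.9   (fibre)
  208x1 + 179x2 + 76x3 + 157x4 + 109x5 + 133x6 ≥ 391   (calories)
  140x3 + 25x6 ≥ 51   (vitamin C)
  8x1 + 4x2 + 5x3 + 6x4 + 13x5 + 2x6 ≥ 23   (protein)
  x1, x2, x3, x4, x5, x6 ≥ 0.
The minimum-cost mix takes nothing from brown rice, almonds, cottage cheese, sweet potato — only oatmeal, broccoli. Binding constraints: vitamin C and protein.
So oatmeal = 2.647 servings, broccoli = 0.3643 servings.
Total cost: 0.52·2.647 + 0.95·0.3643 = 1.7225.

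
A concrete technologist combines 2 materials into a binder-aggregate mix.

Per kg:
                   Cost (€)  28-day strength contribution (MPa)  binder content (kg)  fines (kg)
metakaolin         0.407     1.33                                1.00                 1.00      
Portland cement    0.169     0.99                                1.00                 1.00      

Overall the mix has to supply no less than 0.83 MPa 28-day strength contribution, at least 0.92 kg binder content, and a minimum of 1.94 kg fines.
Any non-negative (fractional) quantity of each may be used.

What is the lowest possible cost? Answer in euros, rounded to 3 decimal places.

€0.328

Set it up as a linear program. Let x1 = kg of metakaolin, x2 = kg of Portland cement.
Minimise 0.407x1 + 0.169x2 subject to:
  1.33x1 + 0.99x2 ≥ 0.83   (28-day strength contribution)
  1x1 + 1x2 ≥ 0.92   (binder content)
  1x1 + 1x2 ≥ 1.94   (fines)
  x1, x2 ≥ 0.
The cheapest feasible vertex uses only Portland cement; metakaolin is not used. There the fines constraint is tight.
That vertex is x2 = 1.94.
Cost = 0.169·1.94 = 0.32786.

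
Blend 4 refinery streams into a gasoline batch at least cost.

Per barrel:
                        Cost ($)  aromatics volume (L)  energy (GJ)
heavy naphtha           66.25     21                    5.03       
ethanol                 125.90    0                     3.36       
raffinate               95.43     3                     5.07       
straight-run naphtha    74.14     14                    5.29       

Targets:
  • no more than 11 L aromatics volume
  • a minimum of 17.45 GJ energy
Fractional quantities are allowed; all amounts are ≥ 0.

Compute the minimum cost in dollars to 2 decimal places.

$326.87

Set it up as a linear program. Let x1 = barrels of heavy naphtha, x2 = barrels of ethanol, x3 = barrels of raffinate, x4 = barrels of straight-run naphtha.
Minimize 66.25x1 + 125.9x2 + 95.43x3 + 74.14x4 with:
  21x1 + 3x3 + 14x4 ≤ 11   (aromatics volume)
  5.03x1 + 3.36x2 + 5.07x3 + 5.29x4 ≥ 17.45   (energy)
  x1, x2, x3, x4 ≥ 0.
The cheapest feasible vertex uses only raffinate, straight-run naphtha; heavy naphtha, ethanol are not used. Binding constraints: aromatics volume and energy.
Solving gives x3 = 3.377, x4 = 0.06206.
Cost = 95.43·3.377 + 74.14·0.06206 = 326.8682.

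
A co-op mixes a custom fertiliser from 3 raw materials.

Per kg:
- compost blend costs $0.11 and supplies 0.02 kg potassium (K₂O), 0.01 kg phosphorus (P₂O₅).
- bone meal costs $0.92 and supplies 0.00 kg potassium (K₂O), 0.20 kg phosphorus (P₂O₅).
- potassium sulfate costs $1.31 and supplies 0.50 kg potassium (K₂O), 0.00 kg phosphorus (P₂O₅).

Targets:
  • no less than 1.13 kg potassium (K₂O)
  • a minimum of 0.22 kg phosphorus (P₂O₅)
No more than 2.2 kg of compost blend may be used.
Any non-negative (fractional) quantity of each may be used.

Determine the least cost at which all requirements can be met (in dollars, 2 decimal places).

Set it up as a linear program. Let x1 = kg of compost blend, x2 = kg of bone meal, x3 = kg of potassium sulfate.
Minimise 0.11x1 + 0.92x2 + 1.31x3 with:
  0.02x1 + 0.5x3 ≥ 1.13   (potassium (K₂O))
  0.01x1 + 0.2x2 ≥ 0.22   (phosphorus (P₂O₅))
  x1 ≤ 2.2
  x1, x2, x3 ≥ 0.
At the optimum only bone meal, potassium sulfate are positive (compost blend = 0). Binding constraints: potassium (K₂O) and phosphorus (P₂O₅).
Optimal quantities: bone meal = 1.1 kg, potassium sulfate = 2.26 kg.
Total cost: 0.92·1.1 + 1.31·2.26 = 3.9726.

$3.97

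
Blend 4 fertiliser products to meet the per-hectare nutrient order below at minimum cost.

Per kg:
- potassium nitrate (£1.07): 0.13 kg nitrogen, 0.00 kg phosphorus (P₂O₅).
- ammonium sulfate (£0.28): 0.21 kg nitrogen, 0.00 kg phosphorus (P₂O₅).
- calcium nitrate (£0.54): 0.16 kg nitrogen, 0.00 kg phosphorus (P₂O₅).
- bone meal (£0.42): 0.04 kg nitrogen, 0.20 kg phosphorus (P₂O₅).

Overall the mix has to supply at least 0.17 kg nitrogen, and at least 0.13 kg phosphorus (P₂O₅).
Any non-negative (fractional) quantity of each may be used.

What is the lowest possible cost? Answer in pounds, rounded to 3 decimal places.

Set it up as a linear program. Let x1 = kg of potassium nitrate, x2 = kg of ammonium sulfate, x3 = kg of calcium nitrate, x4 = kg of bone meal.
Minimise 1.07x1 + 0.28x2 + 0.54x3 + 0.42x4 s.t.:
  0.13x1 + 0.21x2 + 0.16x3 + 0.04x4 ≥ 0.17   (nitrogen)
  0.2x4 ≥ 0.13   (phosphorus (P₂O₅))
  x1, x2, x3, x4 ≥ 0.
The cheapest feasible vertex uses only ammonium sulfate, bone meal; potassium nitrate, calcium nitrate are not used. The nitrogen and phosphorus (P₂O₅) requirements are met with equality.
That vertex is x2 = 0.6857, x4 = 0.65.
Objective = 0.28·0.6857 + 0.42·0.65 = 0.46500.

£0.465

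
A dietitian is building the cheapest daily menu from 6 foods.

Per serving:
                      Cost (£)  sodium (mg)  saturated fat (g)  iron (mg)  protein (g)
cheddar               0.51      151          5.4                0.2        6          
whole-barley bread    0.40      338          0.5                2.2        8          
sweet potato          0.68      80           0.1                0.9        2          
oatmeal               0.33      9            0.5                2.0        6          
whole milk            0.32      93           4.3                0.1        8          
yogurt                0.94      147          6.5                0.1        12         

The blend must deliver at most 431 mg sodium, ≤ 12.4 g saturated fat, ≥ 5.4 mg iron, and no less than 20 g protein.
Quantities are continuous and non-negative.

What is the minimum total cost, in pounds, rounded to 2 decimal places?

This is a linear program. Let x1 = servings of cheddar, x2 = servings of whole-barley bread, x3 = servings of sweet potato, x4 = servings of oatmeal, x5 = servings of whole milk, x6 = servings of yogurt.
min 0.51x1 + 0.4x2 + 0.68x3 + 0.33x4 + 0.32x5 + 0.94x6 subject to:
  151x1 + 338x2 + 80x3 + 9x4 + 93x5 + 147x6 ≤ 431   (sodium)
  5.4x1 + 0.5x2 + 0.1x3 + 0.5x4 + 4.3x5 + 6.5x6 ≤ 12.4   (saturated fat)
  0.2x1 + 2.2x2 + 0.9x3 + 2x4 + 0.1x5 + 0.1x6 ≥ 5.4   (iron)
  6x1 + 8x2 + 2x3 + 6x4 + 8x5 + 12x6 ≥ 20   (protein)
  x1, x2, x3, x4, x5, x6 ≥ 0.
At the optimum only whole-barley bread, oatmeal, whole milk are positive (cheddar, sweet potato, yogurt = 0). The sodium, iron, protein requirements are met with equality.
That vertex is x2 = 1.16, x4 = 1.41, x5 = 0.2826.
Hence cost = 0.4·1.16 + 0.33·1.41 + 0.32·0.2826 = £1.0197.

£1.02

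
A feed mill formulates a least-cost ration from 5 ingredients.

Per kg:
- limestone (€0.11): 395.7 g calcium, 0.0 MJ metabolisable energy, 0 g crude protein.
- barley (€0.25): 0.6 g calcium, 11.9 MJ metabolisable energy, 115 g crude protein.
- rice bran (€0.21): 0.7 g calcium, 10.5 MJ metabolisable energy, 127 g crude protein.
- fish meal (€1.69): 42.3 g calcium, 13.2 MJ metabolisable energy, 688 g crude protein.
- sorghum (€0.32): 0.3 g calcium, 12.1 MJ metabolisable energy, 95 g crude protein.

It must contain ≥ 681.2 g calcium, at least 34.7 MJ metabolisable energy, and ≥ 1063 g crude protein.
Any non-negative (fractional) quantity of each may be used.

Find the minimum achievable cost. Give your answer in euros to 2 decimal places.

Let x1 = kg of limestone, x2 = kg of barley, x3 = kg of rice bran, x4 = kg of fish meal, x5 = kg of sorghum.
Minimize 0.11x1 + 0.25x2 + 0.21x3 + 1.69x4 + 0.32x5 subject to:
  395.7x1 + 0.6x2 + 0.7x3 + 42.3x4 + 0.3x5 ≥ 681.2   (calcium)
  11.9x2 + 10.5x3 + 13.2x4 + 12.1x5 ≥ 34.7   (metabolisable energy)
  115x2 + 127x3 + 688x4 + 95x5 ≥ 1063   (crude protein)
  x1, x2, x3, x4, x5 ≥ 0.
The cheapest feasible vertex uses only limestone, rice bran; barley, fish meal, sorghum are not used. The calcium and crude protein requirements are met with equality.
That vertex is x1 = 1.707, x3 = 8.37.
Cost = 0.11·1.707 + 0.21·8.37 = 1.9455.

€1.95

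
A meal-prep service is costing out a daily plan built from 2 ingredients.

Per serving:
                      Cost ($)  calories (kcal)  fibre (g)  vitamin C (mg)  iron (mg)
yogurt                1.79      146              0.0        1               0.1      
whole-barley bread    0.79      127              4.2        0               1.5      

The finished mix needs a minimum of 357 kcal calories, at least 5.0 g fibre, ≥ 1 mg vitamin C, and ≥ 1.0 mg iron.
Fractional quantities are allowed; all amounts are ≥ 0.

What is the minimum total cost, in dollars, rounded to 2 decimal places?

Let x1 = servings of yogurt, x2 = servings of whole-barley bread.
min 1.79x1 + 0.79x2 with:
  146x1 + 127x2 ≥ 357   (calories)
  4.2x2 ≥ 5   (fibre)
  1x1 ≥ 1   (vitamin C)
  0.1x1 + 1.5x2 ≥ 1   (iron)
  x1, x2 ≥ 0.
Both inputs are positive at the optimum. Binding constraints: calories and vitamin C.
That vertex is x1 = 1, x2 = 1.661.
Total cost: 1.79·1 + 0.79·1.661 = 3.1022.

$3.10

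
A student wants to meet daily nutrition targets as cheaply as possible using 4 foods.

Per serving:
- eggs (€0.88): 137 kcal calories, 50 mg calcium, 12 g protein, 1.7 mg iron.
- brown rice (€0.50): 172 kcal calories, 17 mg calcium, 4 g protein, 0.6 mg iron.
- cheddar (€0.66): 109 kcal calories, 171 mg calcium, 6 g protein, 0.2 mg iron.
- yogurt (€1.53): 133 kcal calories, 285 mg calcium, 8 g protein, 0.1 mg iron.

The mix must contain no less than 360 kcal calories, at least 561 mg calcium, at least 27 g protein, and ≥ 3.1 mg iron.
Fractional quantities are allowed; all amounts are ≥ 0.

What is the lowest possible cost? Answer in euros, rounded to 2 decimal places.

€3.19

Let x1 = servings of eggs, x2 = servings of brown rice, x3 = servings of cheddar, x4 = servings of yogurt.
Minimise 0.88x1 + 0.5x2 + 0.66x3 + 1.53x4 s.t.:
  137x1 + 172x2 + 109x3 + 133x4 ≥ 360   (calories)
  50x1 + 17x2 + 171x3 + 285x4 ≥ 561   (calcium)
  12x1 + 4x2 + 6x3 + 8x4 ≥ 27   (protein)
  1.7x1 + 0.6x2 + 0.2x3 + 0.1x4 ≥ 3.1   (iron)
  x1, x2, x3, x4 ≥ 0.
The optimal basis is {eggs, cheddar}; brown rice, yogurt drop out. The calcium and iron requirements are met with equality.
That vertex is x1 = 1.489, x3 = 2.845.
Cost = 0.88·1.489 + 0.66·2.845 = 3.1880.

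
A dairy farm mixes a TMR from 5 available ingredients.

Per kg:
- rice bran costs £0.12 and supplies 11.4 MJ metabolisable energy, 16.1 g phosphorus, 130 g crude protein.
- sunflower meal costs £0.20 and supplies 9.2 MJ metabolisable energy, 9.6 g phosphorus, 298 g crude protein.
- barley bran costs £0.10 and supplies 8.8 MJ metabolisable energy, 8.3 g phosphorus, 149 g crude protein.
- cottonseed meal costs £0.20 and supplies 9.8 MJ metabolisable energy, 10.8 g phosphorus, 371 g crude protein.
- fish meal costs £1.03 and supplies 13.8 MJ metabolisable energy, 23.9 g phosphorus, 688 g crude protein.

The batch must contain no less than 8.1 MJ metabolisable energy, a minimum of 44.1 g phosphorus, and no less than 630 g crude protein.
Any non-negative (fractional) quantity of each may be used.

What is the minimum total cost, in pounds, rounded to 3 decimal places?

This is a linear program. Let x1 = kg of rice bran, x2 = kg of sunflower meal, x3 = kg of barley bran, x4 = kg of cottonseed meal, x5 = kg of fish meal.
Minimise 0.12x1 + 0.2x2 + 0.1x3 + 0.2x4 + 1.03x5 subject to:
  11.4x1 + 9.2x2 + 8.8x3 + 9.8x4 + 13.8x5 ≥ 8.1   (metabolisable energy)
  16.1x1 + 9.6x2 + 8.3x3 + 10.8x4 + 23.9x5 ≥ 44.1   (phosphorus)
  130x1 + 298x2 + 149x3 + 371x4 + 688x5 ≥ 630   (crude protein)
  x1, x2, x3, x4, x5 ≥ 0.
The cheapest feasible vertex uses only rice bran, cottonseed meal; sunflower meal, barley bran, fish meal are not used. Binding constraints: phosphorus and crude protein.
Solving gives x1 = 2.092, x4 = 0.9652.
Total cost: 0.12·2.092 + 0.2·0.9652 = 0.44408.

£0.444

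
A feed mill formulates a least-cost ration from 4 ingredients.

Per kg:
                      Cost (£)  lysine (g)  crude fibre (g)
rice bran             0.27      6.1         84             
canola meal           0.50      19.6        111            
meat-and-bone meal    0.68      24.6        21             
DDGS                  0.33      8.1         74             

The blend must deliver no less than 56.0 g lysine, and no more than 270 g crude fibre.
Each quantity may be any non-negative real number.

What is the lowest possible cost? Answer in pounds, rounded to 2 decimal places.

£1.45

Let x1 = kg of rice bran, x2 = kg of canola meal, x3 = kg of meat-and-bone meal, x4 = kg of DDGS.
Minimise 0.27x1 + 0.5x2 + 0.68x3 + 0.33x4 subject to:
  6.1x1 + 19.6x2 + 24.6x3 + 8.1x4 ≥ 56   (lysine)
  84x1 + 111x2 + 21x3 + 74x4 ≤ 270   (crude fibre)
  x1, x2, x3, x4 ≥ 0.
The cheapest feasible vertex uses only canola meal, meat-and-bone meal; rice bran, DDGS are not used. The lysine and crude fibre requirements are met with equality.
Optimal quantities: canola meal = 2.357 kg, meat-and-bone meal = 0.3984 kg.
Total cost: 0.5·2.357 + 0.68·0.3984 = 1.4494.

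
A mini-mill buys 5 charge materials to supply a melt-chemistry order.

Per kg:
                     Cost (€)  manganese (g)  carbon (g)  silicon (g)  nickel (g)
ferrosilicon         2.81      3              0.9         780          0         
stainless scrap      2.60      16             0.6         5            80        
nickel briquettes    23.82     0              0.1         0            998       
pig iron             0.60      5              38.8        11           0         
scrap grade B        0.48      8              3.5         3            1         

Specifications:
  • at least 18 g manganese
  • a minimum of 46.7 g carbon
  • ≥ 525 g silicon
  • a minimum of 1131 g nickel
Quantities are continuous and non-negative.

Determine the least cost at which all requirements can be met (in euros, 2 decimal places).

€29.97

Set it up as a linear program. Let x1 = kg of ferrosilicon, x2 = kg of stainless scrap, x3 = kg of nickel briquettes, x4 = kg of pig iron, x5 = kg of scrap grade B.
min 2.81x1 + 2.6x2 + 23.82x3 + 0.6x4 + 0.48x5 subject to:
  3x1 + 16x2 + 5x4 + 8x5 ≥ 18   (manganese)
  0.9x1 + 0.6x2 + 0.1x3 + 38.8x4 + 3.5x5 ≥ 46.7   (carbon)
  780x1 + 5x2 + 11x4 + 3x5 ≥ 525   (silicon)
  80x2 + 998x3 + 1x5 ≥ 1131   (nickel)
  x1, x2, x3, x4, x5 ≥ 0.
The cheapest feasible vertex uses only ferrosilicon, stainless scrap, nickel briquettes, pig iron; scrap grade B is not used. Binding constraints: manganese, carbon, silicon, nickel.
Solving gives x1 = 0.65242, x2 = 0.63521, x3 = 1.0823, x4 = 1.1759.
Objective = 2.81·0.65242 + 2.6·0.63521 + 23.82·1.0823 + 0.6·1.1759 = 29.9708.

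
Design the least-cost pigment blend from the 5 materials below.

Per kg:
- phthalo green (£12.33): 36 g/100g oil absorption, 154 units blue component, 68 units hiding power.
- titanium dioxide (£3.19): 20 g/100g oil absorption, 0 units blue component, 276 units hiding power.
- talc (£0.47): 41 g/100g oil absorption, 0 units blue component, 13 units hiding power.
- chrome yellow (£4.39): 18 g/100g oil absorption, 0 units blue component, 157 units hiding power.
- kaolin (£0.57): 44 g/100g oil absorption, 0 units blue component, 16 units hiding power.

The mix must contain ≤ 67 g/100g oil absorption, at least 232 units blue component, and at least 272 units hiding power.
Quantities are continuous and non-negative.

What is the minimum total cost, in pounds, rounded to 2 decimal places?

This is a linear program. Let x1 = kg of phthalo green, x2 = kg of titanium dioxide, x3 = kg of talc, x4 = kg of chrome yellow, x5 = kg of kaolin.
Minimize 12.33x1 + 3.19x2 + 0.47x3 + 4.39x4 + 0.57x5 with:
  36x1 + 20x2 + 41x3 + 18x4 + 44x5 ≤ 67   (oil absorption)
  154x1 ≥ 232   (blue component)
  68x1 + 276x2 + 13x3 + 157x4 + 16x5 ≥ 272   (hiding power)
  x1, x2, x3, x4, x5 ≥ 0.
The optimal basis is {phthalo green, titanium dioxide}; talc, chrome yellow, kaolin drop out. The blue component and hiding power requirements are met with equality.
So phthalo green = 1.506 kg, titanium dioxide = 0.6143 kg.
Total cost: 12.33·1.506 + 3.19·0.6143 = 20.5286.

£20.53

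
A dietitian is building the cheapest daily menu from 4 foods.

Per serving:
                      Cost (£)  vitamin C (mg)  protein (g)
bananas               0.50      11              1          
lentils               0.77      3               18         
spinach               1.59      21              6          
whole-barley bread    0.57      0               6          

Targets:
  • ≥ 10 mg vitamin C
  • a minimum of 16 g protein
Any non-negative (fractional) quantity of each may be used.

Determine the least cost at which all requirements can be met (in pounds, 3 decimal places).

Set it up as a linear program. Let x1 = servings of bananas, x2 = servings of lentils, x3 = servings of spinach, x4 = servings of whole-barley bread.
Minimize 0.5x1 + 0.77x2 + 1.59x3 + 0.57x4 with:
  11x1 + 3x2 + 21x3 ≥ 10   (vitamin C)
  1x1 + 18x2 + 6x3 + 6x4 ≥ 16   (protein)
  x1, x2, x3, x4 ≥ 0.
The optimal basis is {bananas, lentils}; spinach, whole-barley bread drop out. There the vitamin C and protein constraints are tight.
Optimal quantities: bananas = 0.6769 servings, lentils = 0.8513 servings.
Total cost: 0.5·0.6769 + 0.77·0.8513 = 0.99395.

£0.994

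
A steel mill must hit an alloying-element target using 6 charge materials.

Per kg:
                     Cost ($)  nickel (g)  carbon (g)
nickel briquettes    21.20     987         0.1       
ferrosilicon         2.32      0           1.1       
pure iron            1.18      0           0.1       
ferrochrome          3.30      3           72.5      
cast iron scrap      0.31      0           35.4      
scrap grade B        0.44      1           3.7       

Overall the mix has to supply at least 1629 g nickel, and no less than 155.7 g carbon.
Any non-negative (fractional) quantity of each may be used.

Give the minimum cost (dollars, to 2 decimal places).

$36.35

Let x1 = kg of nickel briquettes, x2 = kg of ferrosilicon, x3 = kg of pure iron, x4 = kg of ferrochrome, x5 = kg of cast iron scrap, x6 = kg of scrap grade B.
Minimize 21.2x1 + 2.32x2 + 1.18x3 + 3.3x4 + 0.31x5 + 0.44x6 with:
  987x1 + 3x4 + 1x6 ≥ 1629   (nickel)
  0.1x1 + 1.1x2 + 0.1x3 + 72.5x4 + 35.4x5 + 3.7x6 ≥ 155.7   (carbon)
  x1, x2, x3, x4, x5, x6 ≥ 0.
The optimal basis is {nickel briquettes, cast iron scrap}; ferrosilicon, pure iron, ferrochrome, scrap grade B drop out. The nickel and carbon requirements are met with equality.
Optimal quantities: nickel briquettes = 1.6505 kg, cast iron scrap = 4.3936 kg.
Hence cost = 21.2·1.6505 + 0.31·4.3936 = $36.3526.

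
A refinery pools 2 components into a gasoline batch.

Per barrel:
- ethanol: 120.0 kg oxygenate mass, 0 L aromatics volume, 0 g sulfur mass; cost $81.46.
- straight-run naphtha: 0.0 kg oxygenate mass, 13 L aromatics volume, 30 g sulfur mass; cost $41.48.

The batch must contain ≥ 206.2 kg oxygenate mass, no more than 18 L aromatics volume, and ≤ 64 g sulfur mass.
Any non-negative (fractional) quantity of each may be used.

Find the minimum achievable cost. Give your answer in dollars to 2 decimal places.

$139.98

Let x1 = barrels of ethanol, x2 = barrels of straight-run naphtha.
min 81.46x1 + 41.48x2 s.t.:
  120x1 ≥ 206.2   (oxygenate mass)
  13x2 ≤ 18   (aromatics volume)
  30x2 ≤ 64   (sulfur mass)
  x1, x2 ≥ 0.
At the optimum only ethanol is positive (straight-run naphtha = 0). There the oxygenate mass constraint is tight.
Solving gives x1 = 1.71833.
Cost = 81.46·1.71833 = 139.9752.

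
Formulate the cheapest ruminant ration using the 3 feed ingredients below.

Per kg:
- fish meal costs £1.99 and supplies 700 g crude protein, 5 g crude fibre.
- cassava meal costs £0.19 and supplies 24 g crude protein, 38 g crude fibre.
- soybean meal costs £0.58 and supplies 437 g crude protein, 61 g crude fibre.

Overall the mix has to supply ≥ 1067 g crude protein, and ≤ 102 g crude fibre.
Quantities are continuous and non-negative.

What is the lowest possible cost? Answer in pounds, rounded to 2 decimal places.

Let x1 = kg of fish meal, x2 = kg of cassava meal, x3 = kg of soybean meal.
min 1.99x1 + 0.19x2 + 0.58x3 with:
  700x1 + 24x2 + 437x3 ≥ 1067   (crude protein)
  5x1 + 38x2 + 61x3 ≤ 102   (crude fibre)
  x1, x2, x3 ≥ 0.
The optimal basis is {fish meal, soybean meal}; cassava meal drops out. There the crude protein and crude fibre constraints are tight.
Solving gives x1 = 0.5063, x3 = 1.631.
Total cost: 1.99·0.5063 + 0.58·1.631 = 1.9535.

£1.95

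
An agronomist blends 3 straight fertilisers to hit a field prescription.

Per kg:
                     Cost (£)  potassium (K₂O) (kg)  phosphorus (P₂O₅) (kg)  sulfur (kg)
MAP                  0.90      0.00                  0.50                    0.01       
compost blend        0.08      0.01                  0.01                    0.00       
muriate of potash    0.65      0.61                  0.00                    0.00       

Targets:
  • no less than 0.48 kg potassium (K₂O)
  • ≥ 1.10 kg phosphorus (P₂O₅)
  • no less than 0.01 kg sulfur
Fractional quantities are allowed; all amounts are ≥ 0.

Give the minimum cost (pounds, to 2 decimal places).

This is a linear program. Let x1 = kg of MAP, x2 = kg of compost blend, x3 = kg of muriate of potash.
Minimise 0.9x1 + 0.08x2 + 0.65x3 s.t.:
  0.01x2 + 0.61x3 ≥ 0.48   (potassium (K₂O))
  0.5x1 + 0.01x2 ≥ 1.1   (phosphorus (P₂O₅))
  0.01x1 ≥ 0.01   (sulfur)
  x1, x2, x3 ≥ 0.
At the optimum only MAP, muriate of potash are positive (compost blend = 0). The potassium (K₂O) and phosphorus (P₂O₅) requirements are met with equality.
That vertex is x1 = 2.2, x3 = 0.7869.
Total cost: 0.9·2.2 + 0.65·0.7869 = 2.4915.

£2.49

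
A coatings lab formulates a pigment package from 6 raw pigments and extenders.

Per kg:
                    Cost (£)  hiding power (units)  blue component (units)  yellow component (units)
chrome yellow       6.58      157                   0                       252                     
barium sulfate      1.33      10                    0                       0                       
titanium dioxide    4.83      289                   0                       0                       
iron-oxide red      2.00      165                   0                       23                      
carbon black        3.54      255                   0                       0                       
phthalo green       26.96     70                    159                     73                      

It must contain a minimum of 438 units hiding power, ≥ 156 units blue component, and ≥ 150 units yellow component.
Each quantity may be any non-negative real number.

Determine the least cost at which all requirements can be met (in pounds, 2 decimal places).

This is a linear program. Let x1 = kg of chrome yellow, x2 = kg of barium sulfate, x3 = kg of titanium dioxide, x4 = kg of iron-oxide red, x5 = kg of carbon black, x6 = kg of phthalo green.
min 6.58x1 + 1.33x2 + 4.83x3 + 2x4 + 3.54x5 + 26.96x6 s.t.:
  157x1 + 10x2 + 289x3 + 165x4 + 255x5 + 70x6 ≥ 438   (hiding power)
  159x6 ≥ 156   (blue component)
  252x1 + 23x4 + 73x6 ≥ 150   (yellow component)
  x1, x2, x3, x4, x5, x6 ≥ 0.
The cheapest feasible vertex uses only chrome yellow, iron-oxide red, phthalo green; barium sulfate, titanium dioxide, carbon black are not used. Binding constraints: hiding power, blue component, yellow component.
Optimal quantities: chrome yellow = 0.1169 kg, iron-oxide red = 2.127 kg, phthalo green = 0.9811 kg.
Hence cost = 6.58·0.1169 + 2·2.127 + 26.96·0.9811 = £31.4737.

£31.47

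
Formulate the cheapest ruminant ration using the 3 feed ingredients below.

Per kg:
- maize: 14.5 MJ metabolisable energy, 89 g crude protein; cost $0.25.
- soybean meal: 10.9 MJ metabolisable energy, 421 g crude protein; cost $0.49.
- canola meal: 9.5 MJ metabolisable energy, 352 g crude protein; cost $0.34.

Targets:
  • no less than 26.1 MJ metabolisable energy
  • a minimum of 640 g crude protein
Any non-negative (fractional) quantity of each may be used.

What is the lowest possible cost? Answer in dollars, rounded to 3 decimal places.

Let x1 = kg of maize, x2 = kg of soybean meal, x3 = kg of canola meal.
min 0.25x1 + 0.49x2 + 0.34x3 s.t.:
  14.5x1 + 10.9x2 + 9.5x3 ≥ 26.1   (metabolisable energy)
  89x1 + 421x2 + 352x3 ≥ 640   (crude protein)
  x1, x2, x3 ≥ 0.
At the optimum only maize, canola meal are positive (soybean meal = 0). There the metabolisable energy and crude protein constraints are tight.
Solving gives x1 = 0.7296, x3 = 1.634.
Cost = 0.25·0.7296 + 0.34·1.634 = 0.73796.

$0.738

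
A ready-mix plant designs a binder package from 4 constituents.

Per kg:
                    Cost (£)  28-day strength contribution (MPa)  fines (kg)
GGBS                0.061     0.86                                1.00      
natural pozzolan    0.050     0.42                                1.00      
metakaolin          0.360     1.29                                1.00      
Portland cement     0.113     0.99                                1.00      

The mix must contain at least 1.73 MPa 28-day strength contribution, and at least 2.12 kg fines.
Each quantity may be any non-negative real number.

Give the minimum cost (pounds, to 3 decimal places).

£0.127

This is a linear program. Let x1 = kg of GGBS, x2 = kg of natural pozzolan, x3 = kg of metakaolin, x4 = kg of Portland cement.
min 0.061x1 + 0.05x2 + 0.36x3 + 0.113x4 subject to:
  0.86x1 + 0.42x2 + 1.29x3 + 0.99x4 ≥ 1.73   (28-day strength contribution)
  1x1 + 1x2 + 1x3 + 1x4 ≥ 2.12   (fines)
  x1, x2, x3, x4 ≥ 0.
At the optimum only GGBS, natural pozzolan are positive (metakaolin, Portland cement = 0). There the 28-day strength contribution and fines constraints are tight.
That vertex is x1 = 1.908, x2 = 0.2118.
Hence cost = 0.061·1.908 + 0.05·0.2118 = £0.12698.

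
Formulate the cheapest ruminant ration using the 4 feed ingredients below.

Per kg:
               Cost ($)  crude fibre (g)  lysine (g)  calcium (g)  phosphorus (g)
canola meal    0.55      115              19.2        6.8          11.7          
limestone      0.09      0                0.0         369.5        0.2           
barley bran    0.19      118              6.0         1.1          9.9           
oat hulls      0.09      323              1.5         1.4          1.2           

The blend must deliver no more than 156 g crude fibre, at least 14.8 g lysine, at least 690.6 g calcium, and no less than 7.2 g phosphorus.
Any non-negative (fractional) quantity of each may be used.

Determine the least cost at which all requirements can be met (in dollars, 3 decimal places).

$0.591

Treat it as an LP. Let x1 = kg of canola meal, x2 = kg of limestone, x3 = kg of barley bran, x4 = kg of oat hulls.
Minimize 0.55x1 + 0.09x2 + 0.19x3 + 0.09x4 subject to:
  115x1 + 118x3 + 323x4 ≤ 156   (crude fibre)
  19.2x1 + 6x3 + 1.5x4 ≥ 14.8   (lysine)
  6.8x1 + 369.5x2 + 1.1x3 + 1.4x4 ≥ 690.6   (calcium)
  11.7x1 + 0.2x2 + 9.9x3 + 1.2x4 ≥ 7.2   (phosphorus)
  x1, x2, x3, x4 ≥ 0.
The optimal basis is {canola meal, limestone}; barley bran, oat hulls drop out. The lysine and calcium requirements are met with equality.
Optimal quantities: canola meal = 0.7708 kg, limestone = 1.855 kg.
Hence cost = 0.55·0.7708 + 0.09·1.855 = $0.59089.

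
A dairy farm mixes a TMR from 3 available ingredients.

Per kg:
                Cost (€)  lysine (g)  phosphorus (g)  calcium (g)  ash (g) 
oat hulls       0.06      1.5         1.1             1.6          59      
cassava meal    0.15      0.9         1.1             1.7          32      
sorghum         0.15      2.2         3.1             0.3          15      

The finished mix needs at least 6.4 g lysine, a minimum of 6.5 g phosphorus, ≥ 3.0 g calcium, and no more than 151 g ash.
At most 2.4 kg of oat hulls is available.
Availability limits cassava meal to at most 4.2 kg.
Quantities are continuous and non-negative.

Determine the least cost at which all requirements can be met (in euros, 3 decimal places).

Set it up as a linear program. Let x1 = kg of oat hulls, x2 = kg of cassava meal, x3 = kg of sorghum.
Minimise 0.06x1 + 0.15x2 + 0.15x3 s.t.:
  1.5x1 + 0.9x2 + 2.2x3 ≥ 6.4   (lysine)
  1.1x1 + 1.1x2 + 3.1x3 ≥ 6.5   (phosphorus)
  1.6x1 + 1.7x2 + 0.3x3 ≥ 3   (calcium)
  59x1 + 32x2 + 15x3 ≤ 151   (ash)
  x1 ≤ 2.4
  x2 ≤ 4.2
  x1, x2, x3 ≥ 0.
The minimum-cost mix takes nothing from cassava meal — only oat hulls, sorghum. Binding constraints: lysine and ash.
Solving gives x1 = 2.201, x3 = 1.408.
Total cost: 0.06·2.201 + 0.15·1.408 = 0.34326.

€0.343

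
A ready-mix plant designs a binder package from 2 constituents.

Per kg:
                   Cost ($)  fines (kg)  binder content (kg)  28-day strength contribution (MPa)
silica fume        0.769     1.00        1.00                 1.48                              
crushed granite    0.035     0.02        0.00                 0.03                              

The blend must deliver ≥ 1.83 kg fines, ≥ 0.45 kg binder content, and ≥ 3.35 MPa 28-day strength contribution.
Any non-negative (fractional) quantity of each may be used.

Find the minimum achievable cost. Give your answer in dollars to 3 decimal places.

This is a linear program. Let x1 = kg of silica fume, x2 = kg of crushed granite.
min 0.769x1 + 0.035x2 subject to:
  1x1 + 0.02x2 ≥ 1.83   (fines)
  1x1 ≥ 0.45   (binder content)
  1.48x1 + 0.03x2 ≥ 3.35   (28-day strength contribution)
  x1, x2 ≥ 0.
The cheapest feasible vertex uses only silica fume; crushed granite is not used. There the 28-day strength contribution constraint is tight.
So silica fume = 2.264 kg.
Total cost: 0.769·2.264 = 1.74102.

$1.741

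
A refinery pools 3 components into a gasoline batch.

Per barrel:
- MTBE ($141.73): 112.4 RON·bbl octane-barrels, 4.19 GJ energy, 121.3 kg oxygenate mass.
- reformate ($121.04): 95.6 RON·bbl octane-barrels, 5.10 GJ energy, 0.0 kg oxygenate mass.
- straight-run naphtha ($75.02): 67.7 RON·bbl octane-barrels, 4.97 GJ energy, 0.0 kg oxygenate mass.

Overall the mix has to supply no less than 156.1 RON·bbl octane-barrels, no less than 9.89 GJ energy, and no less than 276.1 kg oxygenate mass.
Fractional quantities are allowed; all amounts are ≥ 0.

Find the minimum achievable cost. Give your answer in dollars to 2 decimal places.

$327.93

Set it up as a linear program. Let x1 = barrels of MTBE, x2 = barrels of reformate, x3 = barrels of straight-run naphtha.
Minimize 141.73x1 + 121.04x2 + 75.02x3 with:
  112.4x1 + 95.6x2 + 67.7x3 ≥ 156.1   (octane-barrels)
  4.19x1 + 5.1x2 + 4.97x3 ≥ 9.89   (energy)
  121.3x1 ≥ 276.1   (oxygenate mass)
  x1, x2, x3 ≥ 0.
At the optimum only MTBE, straight-run naphtha are positive (reformate = 0). The energy and oxygenate mass requirements are met with equality.
Solving gives x1 = 2.2762, x3 = 0.070991.
Cost = 141.73·2.2762 + 75.02·0.070991 = 327.9316.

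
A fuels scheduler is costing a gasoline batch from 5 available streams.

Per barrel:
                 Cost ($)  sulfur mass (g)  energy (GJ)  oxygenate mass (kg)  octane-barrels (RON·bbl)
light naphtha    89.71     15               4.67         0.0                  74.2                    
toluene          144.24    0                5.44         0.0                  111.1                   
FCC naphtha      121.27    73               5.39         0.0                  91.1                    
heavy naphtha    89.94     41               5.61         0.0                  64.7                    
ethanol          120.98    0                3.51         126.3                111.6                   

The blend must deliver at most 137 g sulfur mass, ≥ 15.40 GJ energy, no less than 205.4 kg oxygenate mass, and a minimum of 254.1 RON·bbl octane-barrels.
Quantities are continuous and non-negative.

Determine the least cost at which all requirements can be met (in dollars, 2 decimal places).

$352.13

This is a linear program. Let x1 = barrels of light naphtha, x2 = barrels of toluene, x3 = barrels of FCC naphtha, x4 = barrels of heavy naphtha, x5 = barrels of ethanol.
Minimise 89.71x1 + 144.24x2 + 121.27x3 + 89.94x4 + 120.98x5 s.t.:
  15x1 + 73x3 + 41x4 ≤ 137   (sulfur mass)
  4.67x1 + 5.44x2 + 5.39x3 + 5.61x4 + 3.51x5 ≥ 15.4   (energy)
  126.3x5 ≥ 205.4   (oxygenate mass)
  74.2x1 + 111.1x2 + 91.1x3 + 64.7x4 + 111.6x5 ≥ 254.1   (octane-barrels)
  x1, x2, x3, x4, x5 ≥ 0.
The cheapest feasible vertex uses only heavy naphtha, ethanol; light naphtha, toluene, FCC naphtha are not used. There the energy and oxygenate mass constraints are tight.
Optimal quantities: heavy naphtha = 1.728 barrels, ethanol = 1.626 barrels.
Objective = 89.94·1.728 + 120.98·1.626 = 352.1298.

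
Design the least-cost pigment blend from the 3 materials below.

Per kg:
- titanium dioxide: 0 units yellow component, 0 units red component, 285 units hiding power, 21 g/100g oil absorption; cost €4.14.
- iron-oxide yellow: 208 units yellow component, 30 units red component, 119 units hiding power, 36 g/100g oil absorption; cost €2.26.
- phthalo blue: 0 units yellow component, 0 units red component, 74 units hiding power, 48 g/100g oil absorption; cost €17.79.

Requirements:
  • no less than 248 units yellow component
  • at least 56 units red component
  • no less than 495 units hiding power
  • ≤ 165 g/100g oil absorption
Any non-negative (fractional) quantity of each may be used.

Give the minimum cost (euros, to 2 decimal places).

€8.18

Let x1 = kg of titanium dioxide, x2 = kg of iron-oxide yellow, x3 = kg of phthalo blue.
min 4.14x1 + 2.26x2 + 17.79x3 with:
  208x2 ≥ 248   (yellow component)
  30x2 ≥ 56   (red component)
  285x1 + 119x2 + 74x3 ≥ 495   (hiding power)
  21x1 + 36x2 + 48x3 ≤ 165   (oil absorption)
  x1, x2, x3 ≥ 0.
The cheapest feasible vertex uses only titanium dioxide, iron-oxide yellow; phthalo blue is not used. Binding constraints: red component and hiding power.
That vertex is x1 = 0.9574, x2 = 1.867.
Hence cost = 4.14·0.9574 + 2.26·1.867 = €8.1831.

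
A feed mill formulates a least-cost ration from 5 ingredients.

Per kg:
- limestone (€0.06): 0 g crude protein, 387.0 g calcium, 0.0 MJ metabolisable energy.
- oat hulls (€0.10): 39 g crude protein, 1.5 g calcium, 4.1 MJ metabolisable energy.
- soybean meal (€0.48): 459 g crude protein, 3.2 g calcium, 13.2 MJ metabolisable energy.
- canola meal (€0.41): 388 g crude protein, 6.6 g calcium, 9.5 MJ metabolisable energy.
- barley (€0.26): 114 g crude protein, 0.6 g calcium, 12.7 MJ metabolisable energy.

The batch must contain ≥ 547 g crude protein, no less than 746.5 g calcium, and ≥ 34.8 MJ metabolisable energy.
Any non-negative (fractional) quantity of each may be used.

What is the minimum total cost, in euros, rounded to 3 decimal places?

Let x1 = kg of limestone, x2 = kg of oat hulls, x3 = kg of soybean meal, x4 = kg of canola meal, x5 = kg of barley.
min 0.06x1 + 0.1x2 + 0.48x3 + 0.41x4 + 0.26x5 s.t.:
  39x2 + 459x3 + 388x4 + 114x5 ≥ 547   (crude protein)
  387x1 + 1.5x2 + 3.2x3 + 6.6x4 + 0.6x5 ≥ 746.5   (calcium)
  4.1x2 + 13.2x3 + 9.5x4 + 12.7x5 ≥ 34.8   (metabolisable energy)
  x1, x2, x3, x4, x5 ≥ 0.
The cheapest feasible vertex uses only limestone, soybean meal, barley; oat hulls, canola meal are not used. There the crude protein, calcium, metabolisable energy constraints are tight.
That vertex is x1 = 1.92, x3 = 0.689, x5 = 2.024.
Hence cost = 0.06·1.92 + 0.48·0.689 + 0.26·2.024 = €0.97216.

€0.972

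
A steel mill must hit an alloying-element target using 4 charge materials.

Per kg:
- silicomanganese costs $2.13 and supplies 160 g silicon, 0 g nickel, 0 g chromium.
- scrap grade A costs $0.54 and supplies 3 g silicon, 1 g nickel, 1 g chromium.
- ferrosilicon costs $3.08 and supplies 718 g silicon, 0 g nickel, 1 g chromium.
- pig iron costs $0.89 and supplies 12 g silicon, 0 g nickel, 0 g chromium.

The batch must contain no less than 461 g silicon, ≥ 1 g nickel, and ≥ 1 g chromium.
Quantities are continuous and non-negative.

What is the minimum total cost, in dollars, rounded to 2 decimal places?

Set it up as a linear program. Let x1 = kg of silicomanganese, x2 = kg of scrap grade A, x3 = kg of ferrosilicon, x4 = kg of pig iron.
Minimize 2.13x1 + 0.54x2 + 3.08x3 + 0.89x4 subject to:
  160x1 + 3x2 + 718x3 + 12x4 ≥ 461   (silicon)
  1x2 ≥ 1   (nickel)
  1x2 + 1x3 ≥ 1   (chromium)
  x1, x2, x3, x4 ≥ 0.
The minimum-cost mix takes nothing from silicomanganese, pig iron — only scrap grade A, ferrosilicon. Binding constraints: silicon and nickel.
So scrap grade A = 1 kg, ferrosilicon = 0.6379 kg.
Cost = 0.54·1 + 3.08·0.6379 = 2.5047.

$2.50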